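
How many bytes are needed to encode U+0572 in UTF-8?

2

U+0572 = 0x572. UTF-8 uses 1 byte below 0x80, 2 below 0x800, 3 below 0x10000, 4 up to 0x10FFFF. 0x572 is in U+0080–U+07FF → 2 bytes.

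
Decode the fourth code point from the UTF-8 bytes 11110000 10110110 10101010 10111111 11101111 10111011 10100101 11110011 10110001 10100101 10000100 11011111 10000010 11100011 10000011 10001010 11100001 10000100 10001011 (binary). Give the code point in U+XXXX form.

U+07C2

Offset 0: leading byte 0xF0 = 11110000 → 4-byte char #1 = F0 B6 AA BF.
Offset 4: leading byte 0xEF = 11101111 → 3-byte char #2 = EF BB A5.
Offset 7: leading byte 0xF3 = 11110011 → 4-byte char #3 = F3 B1 A5 84.
Offset 11: leading byte 0xDF = 11011111 → 2-byte char #4 = DF 82.
Leading byte 0xDF = 11011111 matches 110xxxxx → 2-byte sequence.
Byte 1: 0xDF = 11011111, payload 11111 (5 bits).
Byte 2: 0x82 = 10000010 (10xxxxxx ✓), payload 000010.
Concatenate: 11111000010 = 0x7C2 (11 bits → U+07C2).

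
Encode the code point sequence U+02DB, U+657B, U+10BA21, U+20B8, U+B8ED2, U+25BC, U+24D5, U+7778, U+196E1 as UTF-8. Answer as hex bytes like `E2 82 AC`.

U+02DB: 2-byte form → CB 9B.
U+657B: 3-byte form → E6 95 BB.
U+10BA21: 4-byte form → F4 8B A8 A1.
U+20B8: 3-byte form → E2 82 B8.
U+B8ED2: 4-byte form → F2 B8 BB 92.
U+25BC: 3-byte form → E2 96 BC.
U+24D5: 3-byte form → E2 93 95.
U+7778: 3-byte form → E7 9D B8.
U+196E1: 4-byte form → F0 99 9B A1.
Concatenated (29 bytes): CB 9B E6 95 BB F4 8B A8 A1 E2 82 B8 F2 B8 BB 92 E2 96 BC E2 93 95 E7 9D B8 F0 99 9B A1.

CB 9B E6 95 BB F4 8B A8 A1 E2 82 B8 F2 B8 BB 92 E2 96 BC E2 93 95 E7 9D B8 F0 99 9B A1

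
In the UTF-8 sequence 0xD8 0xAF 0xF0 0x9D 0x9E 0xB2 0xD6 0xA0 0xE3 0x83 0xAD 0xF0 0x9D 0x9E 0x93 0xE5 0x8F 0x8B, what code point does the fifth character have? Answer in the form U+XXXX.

U+1D793

Offset 0: leading byte 0xD8 = 11011000 → 2-byte char #1 = D8 AF.
Offset 2: leading byte 0xF0 = 11110000 → 4-byte char #2 = F0 9D 9E B2.
Offset 6: leading byte 0xD6 = 11010110 → 2-byte char #3 = D6 A0.
Offset 8: leading byte 0xE3 = 11100011 → 3-byte char #4 = E3 83 AD.
Offset 11: leading byte 0xF0 = 11110000 → 4-byte char #5 = F0 9D 9E 93.
Leading byte 0xF0 = 11110000 matches 11110xxx → 4-byte sequence.
Byte 1: 0xF0 = 11110000, payload 000 (3 bits).
Byte 2: 0x9D = 10011101 (10xxxxxx ✓), payload 011101.
Byte 3: 0x9E = 10011110 (10xxxxxx ✓), payload 011110.
Byte 4: 0x93 = 10010011 (10xxxxxx ✓), payload 010011.
Concatenate: 000011101011110010011 = 0x1D793 (21 bits → U+1D793).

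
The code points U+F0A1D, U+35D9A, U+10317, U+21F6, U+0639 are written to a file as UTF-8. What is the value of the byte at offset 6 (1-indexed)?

0xB5

1-indexed offset 6 is 0-indexed offset 5.
U+F0A1D → 4-byte form F3 B0 A8 9D at offsets 0–3.
U+35D9A → 4-byte form F0 B5 B6 9A at offsets 4–7.
Offset 5 falls in char 2's range; it's byte 2 of F0 B5 B6 9A = 0xB5.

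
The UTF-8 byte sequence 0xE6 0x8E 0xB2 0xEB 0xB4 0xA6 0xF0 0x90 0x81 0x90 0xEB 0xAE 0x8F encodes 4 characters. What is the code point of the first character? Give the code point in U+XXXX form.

Offset 0: leading byte 0xE6 = 11100110 → 3-byte char #1 = E6 8E B2.
Leading byte 0xE6 = 11100110 matches 1110xxxx → 3-byte sequence.
Byte 1: 0xE6 = 11100110, payload 0110 (4 bits).
Byte 2: 0x8E = 10001110 (10xxxxxx ✓), payload 001110.
Byte 3: 0xB2 = 10110010 (10xxxxxx ✓), payload 110010.
Concatenate: 0110001110110010 = 0x63B2 (16 bits → U+63B2).

U+63B2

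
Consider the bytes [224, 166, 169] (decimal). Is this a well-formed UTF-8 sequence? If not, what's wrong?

valid

Leading byte 0xE0 = 11100000 → 3-byte form.
Continuation bytes 0xA6=10100110, 0xA9=10101001 all match 10xxxxxx.
Decoded value 0x9A9 is ≥ 0x800 (shortest form) and not a surrogate.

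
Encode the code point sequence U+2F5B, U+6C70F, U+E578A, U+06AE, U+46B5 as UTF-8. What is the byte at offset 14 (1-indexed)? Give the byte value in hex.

1-indexed offset 14 is 0-indexed offset 13.
U+2F5B → 3-byte form E2 BD 9B at offsets 0–2.
U+6C70F → 4-byte form F1 AC 9C 8F at offsets 3–6.
U+E578A → 4-byte form F3 A5 9E 8A at offsets 7–10.
U+06AE → 2-byte form DA AE at offsets 11–12.
U+46B5 → 3-byte form E4 9A B5 at offsets 13–15.
Offset 13 falls in char 5's range; it's byte 1 of E4 9A B5 = 0xE4.

0xE4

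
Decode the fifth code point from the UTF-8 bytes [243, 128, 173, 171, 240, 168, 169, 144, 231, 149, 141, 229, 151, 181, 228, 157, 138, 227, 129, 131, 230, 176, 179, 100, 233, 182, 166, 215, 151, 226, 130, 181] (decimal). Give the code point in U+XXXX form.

Offset 0: leading byte 0xF3 = 11110011 → 4-byte char #1 = F3 80 AD AB.
Offset 4: leading byte 0xF0 = 11110000 → 4-byte char #2 = F0 A8 A9 90.
Offset 8: leading byte 0xE7 = 11100111 → 3-byte char #3 = E7 95 8D.
Offset 11: leading byte 0xE5 = 11100101 → 3-byte char #4 = E5 97 B5.
Offset 14: leading byte 0xE4 = 11100100 → 3-byte char #5 = E4 9D 8A.
Leading byte 0xE4 = 11100100 matches 1110xxxx → 3-byte sequence.
Byte 1: 0xE4 = 11100100, payload 0100 (4 bits).
Byte 2: 0x9D = 10011101 (10xxxxxx ✓), payload 011101.
Byte 3: 0x8A = 10001010 (10xxxxxx ✓), payload 001010.
Concatenate: 0100011101001010 = 0x474A (16 bits → U+474A).

U+474A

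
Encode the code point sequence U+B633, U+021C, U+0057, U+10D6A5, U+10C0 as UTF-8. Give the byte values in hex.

EB 98 B3 C8 9C 57 F4 8D 9A A5 E1 83 80

U+B633: 3-byte form → EB 98 B3.
U+021C: 2-byte form → C8 9C.
U+0057: 1-byte form → 57.
U+10D6A5: 4-byte form → F4 8D 9A A5.
U+10C0: 3-byte form → E1 83 80.
Concatenated (13 bytes): EB 98 B3 C8 9C 57 F4 8D 9A A5 E1 83 80.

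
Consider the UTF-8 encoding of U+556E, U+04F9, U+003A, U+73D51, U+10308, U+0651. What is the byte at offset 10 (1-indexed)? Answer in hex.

0x91

1-indexed offset 10 is 0-indexed offset 9.
U+556E → 3-byte form E5 95 AE at offsets 0–2.
U+04F9 → 2-byte form D3 B9 at offsets 3–4.
U+003A → 1-byte form 3A at offsets 5–5.
U+73D51 → 4-byte form F1 B3 B5 91 at offsets 6–9.
Offset 9 falls in char 4's range; it's byte 4 of F1 B3 B5 91 = 0x91.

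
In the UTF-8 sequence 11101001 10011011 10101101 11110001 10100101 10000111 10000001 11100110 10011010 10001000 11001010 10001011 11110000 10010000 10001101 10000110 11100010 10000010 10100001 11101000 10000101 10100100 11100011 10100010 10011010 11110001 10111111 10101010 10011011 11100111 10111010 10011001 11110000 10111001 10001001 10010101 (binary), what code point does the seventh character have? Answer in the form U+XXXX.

Offset 0: leading byte 0xE9 = 11101001 → 3-byte char #1 = E9 9B AD.
Offset 3: leading byte 0xF1 = 11110001 → 4-byte char #2 = F1 A5 87 81.
Offset 7: leading byte 0xE6 = 11100110 → 3-byte char #3 = E6 9A 88.
Offset 10: leading byte 0xCA = 11001010 → 2-byte char #4 = CA 8B.
Offset 12: leading byte 0xF0 = 11110000 → 4-byte char #5 = F0 90 8D 86.
Offset 16: leading byte 0xE2 = 11100010 → 3-byte char #6 = E2 82 A1.
Offset 19: leading byte 0xE8 = 11101000 → 3-byte char #7 = E8 85 A4.
Leading byte 0xE8 = 11101000 matches 1110xxxx → 3-byte sequence.
Byte 1: 0xE8 = 11101000, payload 1000 (4 bits).
Byte 2: 0x85 = 10000101 (10xxxxxx ✓), payload 000101.
Byte 3: 0xA4 = 10100100 (10xxxxxx ✓), payload 100100.
Concatenate: 1000000101100100 = 0x8164 (16 bits → U+8164).

U+8164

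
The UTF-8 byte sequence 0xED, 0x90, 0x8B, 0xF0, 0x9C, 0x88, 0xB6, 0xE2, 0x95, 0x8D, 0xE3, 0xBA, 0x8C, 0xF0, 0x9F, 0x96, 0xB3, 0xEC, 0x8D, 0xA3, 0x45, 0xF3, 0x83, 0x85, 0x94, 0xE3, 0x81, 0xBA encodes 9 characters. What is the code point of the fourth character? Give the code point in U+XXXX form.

Offset 0: leading byte 0xED = 11101101 → 3-byte char #1 = ED 90 8B.
Offset 3: leading byte 0xF0 = 11110000 → 4-byte char #2 = F0 9C 88 B6.
Offset 7: leading byte 0xE2 = 11100010 → 3-byte char #3 = E2 95 8D.
Offset 10: leading byte 0xE3 = 11100011 → 3-byte char #4 = E3 BA 8C.
Leading byte 0xE3 = 11100011 matches 1110xxxx → 3-byte sequence.
Byte 1: 0xE3 = 11100011, payload 0011 (4 bits).
Byte 2: 0xBA = 10111010 (10xxxxxx ✓), payload 111010.
Byte 3: 0x8C = 10001100 (10xxxxxx ✓), payload 001100.
Concatenate: 0011111010001100 = 0x3E8C (16 bits → U+3E8C).

U+3E8C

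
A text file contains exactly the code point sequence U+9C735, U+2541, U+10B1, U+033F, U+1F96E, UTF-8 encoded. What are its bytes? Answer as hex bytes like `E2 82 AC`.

U+9C735: 4-byte form → F2 9C 9C B5.
U+2541: 3-byte form → E2 95 81.
U+10B1: 3-byte form → E1 82 B1.
U+033F: 2-byte form → CC BF.
U+1F96E: 4-byte form → F0 9F A5 AE.
Concatenated (16 bytes): F2 9C 9C B5 E2 95 81 E1 82 B1 CC BF F0 9F A5 AE.

F2 9C 9C B5 E2 95 81 E1 82 B1 CC BF F0 9F A5 AE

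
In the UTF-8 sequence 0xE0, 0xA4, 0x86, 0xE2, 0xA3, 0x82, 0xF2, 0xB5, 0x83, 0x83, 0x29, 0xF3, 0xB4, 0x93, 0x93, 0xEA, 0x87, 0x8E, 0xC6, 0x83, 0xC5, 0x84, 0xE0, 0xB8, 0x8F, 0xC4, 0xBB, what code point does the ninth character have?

U+0E0F

Offset 0: leading byte 0xE0 = 11100000 → 3-byte char #1 = E0 A4 86.
Offset 3: leading byte 0xE2 = 11100010 → 3-byte char #2 = E2 A3 82.
Offset 6: leading byte 0xF2 = 11110010 → 4-byte char #3 = F2 B5 83 83.
Offset 10: leading byte 0x29 = 00101001 → 1-byte char #4 = 29.
Offset 11: leading byte 0xF3 = 11110011 → 4-byte char #5 = F3 B4 93 93.
Offset 15: leading byte 0xEA = 11101010 → 3-byte char #6 = EA 87 8E.
Offset 18: leading byte 0xC6 = 11000110 → 2-byte char #7 = C6 83.
Offset 20: leading byte 0xC5 = 11000101 → 2-byte char #8 = C5 84.
Offset 22: leading byte 0xE0 = 11100000 → 3-byte char #9 = E0 B8 8F.
Leading byte 0xE0 = 11100000 matches 1110xxxx → 3-byte sequence.
Byte 1: 0xE0 = 11100000, payload 0000 (4 bits).
Byte 2: 0xB8 = 10111000 (10xxxxxx ✓), payload 111000.
Byte 3: 0x8F = 10001111 (10xxxxxx ✓), payload 001111.
Concatenate: 0000111000001111 = 0xE0F (16 bits → U+0E0F).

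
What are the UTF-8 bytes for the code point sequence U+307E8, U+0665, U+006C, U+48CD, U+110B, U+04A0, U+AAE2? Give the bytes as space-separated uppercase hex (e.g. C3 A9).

U+307E8: 4-byte form → F0 B0 9F A8.
U+0665: 2-byte form → D9 A5.
U+006C: 1-byte form → 6C.
U+48CD: 3-byte form → E4 A3 8D.
U+110B: 3-byte form → E1 84 8B.
U+04A0: 2-byte form → D2 A0.
U+AAE2: 3-byte form → EA AB A2.
Concatenated (18 bytes): F0 B0 9F A8 D9 A5 6C E4 A3 8D E1 84 8B D2 A0 EA AB A2.

F0 B0 9F A8 D9 A5 6C E4 A3 8D E1 84 8B D2 A0 EA AB A2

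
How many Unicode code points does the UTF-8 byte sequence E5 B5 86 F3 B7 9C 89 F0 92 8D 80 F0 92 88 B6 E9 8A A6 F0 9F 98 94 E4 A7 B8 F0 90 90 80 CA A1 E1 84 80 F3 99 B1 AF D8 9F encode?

12

Byte at offset 0: 0xE5 = 11100101 → 3-byte char (#1). Advance 3.
Byte at offset 3: 0xF3 = 11110011 → 4-byte char (#2). Advance 4.
Byte at offset 7: 0xF0 = 11110000 → 4-byte char (#3). Advance 4.
Byte at offset 11: 0xF0 = 11110000 → 4-byte char (#4). Advance 4.
Byte at offset 15: 0xE9 = 11101001 → 3-byte char (#5). Advance 3.
Byte at offset 18: 0xF0 = 11110000 → 4-byte char (#6). Advance 4.
Byte at offset 22: 0xE4 = 11100100 → 3-byte char (#7). Advance 3.
Byte at offset 25: 0xF0 = 11110000 → 4-byte char (#8). Advance 4.
Byte at offset 29: 0xCA = 11001010 → 2-byte char (#9). Advance 2.
Byte at offset 31: 0xE1 = 11100001 → 3-byte char (#10). Advance 3.
Byte at offset 34: 0xF3 = 11110011 → 4-byte char (#11). Advance 4.
Byte at offset 38: 0xD8 = 11011000 → 2-byte char (#12). Advance 2.
Reached end at offset 40 after 12 code points.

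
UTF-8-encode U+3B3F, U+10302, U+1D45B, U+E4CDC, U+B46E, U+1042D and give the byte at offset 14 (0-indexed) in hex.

U+3B3F → 3-byte form E3 AC BF at offsets 0–2.
U+10302 → 4-byte form F0 90 8C 82 at offsets 3–6.
U+1D45B → 4-byte form F0 9D 91 9B at offsets 7–10.
U+E4CDC → 4-byte form F3 A4 B3 9C at offsets 11–14.
Offset 14 falls in char 4's range; it's byte 4 of F3 A4 B3 9C = 0x9C.

0x9C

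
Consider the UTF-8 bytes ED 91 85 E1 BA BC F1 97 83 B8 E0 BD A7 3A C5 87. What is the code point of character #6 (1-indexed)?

Offset 0: leading byte 0xED = 11101101 → 3-byte char #1 = ED 91 85.
Offset 3: leading byte 0xE1 = 11100001 → 3-byte char #2 = E1 BA BC.
Offset 6: leading byte 0xF1 = 11110001 → 4-byte char #3 = F1 97 83 B8.
Offset 10: leading byte 0xE0 = 11100000 → 3-byte char #4 = E0 BD A7.
Offset 13: leading byte 0x3A = 00111010 → 1-byte char #5 = 3A.
Offset 14: leading byte 0xC5 = 11000101 → 2-byte char #6 = C5 87.
Leading byte 0xC5 = 11000101 matches 110xxxxx → 2-byte sequence.
Byte 1: 0xC5 = 11000101, payload 00101 (5 bits).
Byte 2: 0x87 = 10000111 (10xxxxxx ✓), payload 000111.
Concatenate: 00101000111 = 0x147 (11 bits → U+0147).

U+0147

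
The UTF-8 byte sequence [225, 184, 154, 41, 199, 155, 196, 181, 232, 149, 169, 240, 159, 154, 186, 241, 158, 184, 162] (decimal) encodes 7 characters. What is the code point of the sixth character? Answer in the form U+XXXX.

U+1F6BA

Offset 0: leading byte 0xE1 = 11100001 → 3-byte char #1 = E1 B8 9A.
Offset 3: leading byte 0x29 = 00101001 → 1-byte char #2 = 29.
Offset 4: leading byte 0xC7 = 11000111 → 2-byte char #3 = C7 9B.
Offset 6: leading byte 0xC4 = 11000100 → 2-byte char #4 = C4 B5.
Offset 8: leading byte 0xE8 = 11101000 → 3-byte char #5 = E8 95 A9.
Offset 11: leading byte 0xF0 = 11110000 → 4-byte char #6 = F0 9F 9A BA.
Leading byte 0xF0 = 11110000 matches 11110xxx → 4-byte sequence.
Byte 1: 0xF0 = 11110000, payload 000 (3 bits).
Byte 2: 0x9F = 10011111 (10xxxxxx ✓), payload 011111.
Byte 3: 0x9A = 10011010 (10xxxxxx ✓), payload 011010.
Byte 4: 0xBA = 10111010 (10xxxxxx ✓), payload 111010.
Concatenate: 000011111011010111010 = 0x1F6BA (21 bits → U+1F6BA).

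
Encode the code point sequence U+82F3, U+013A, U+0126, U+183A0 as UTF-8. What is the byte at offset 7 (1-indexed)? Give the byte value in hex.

1-indexed offset 7 is 0-indexed offset 6.
U+82F3 → 3-byte form E8 8B B3 at offsets 0–2.
U+013A → 2-byte form C4 BA at offsets 3–4.
U+0126 → 2-byte form C4 A6 at offsets 5–6.
Offset 6 falls in char 3's range; it's byte 2 of C4 A6 = 0xA6.

0xA6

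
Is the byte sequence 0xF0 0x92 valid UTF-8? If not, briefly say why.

invalid (sequence truncated)

Leading byte 0xF0 = 11110000 → 4-byte form, but only 2 bytes are present.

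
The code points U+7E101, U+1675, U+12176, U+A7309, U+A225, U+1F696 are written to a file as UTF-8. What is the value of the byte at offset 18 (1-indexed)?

1-indexed offset 18 is 0-indexed offset 17.
U+7E101 → 4-byte form F1 BE 84 81 at offsets 0–3.
U+1675 → 3-byte form E1 99 B5 at offsets 4–6.
U+12176 → 4-byte form F0 92 85 B6 at offsets 7–10.
U+A7309 → 4-byte form F2 A7 8C 89 at offsets 11–14.
U+A225 → 3-byte form EA 88 A5 at offsets 15–17.
Offset 17 falls in char 5's range; it's byte 3 of EA 88 A5 = 0xA5.

0xA5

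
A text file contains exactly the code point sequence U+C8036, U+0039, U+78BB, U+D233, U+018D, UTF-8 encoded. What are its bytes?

F3 88 80 B6 39 E7 A2 BB ED 88 B3 C6 8D

U+C8036: 4-byte form → F3 88 80 B6.
U+0039: 1-byte form → 39.
U+78BB: 3-byte form → E7 A2 BB.
U+D233: 3-byte form → ED 88 B3.
U+018D: 2-byte form → C6 8D.
Concatenated (13 bytes): F3 88 80 B6 39 E7 A2 BB ED 88 B3 C6 8D.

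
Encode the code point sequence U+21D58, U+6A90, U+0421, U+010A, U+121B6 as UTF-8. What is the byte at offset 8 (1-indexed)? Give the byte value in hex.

1-indexed offset 8 is 0-indexed offset 7.
U+21D58 → 4-byte form F0 A1 B5 98 at offsets 0–3.
U+6A90 → 3-byte form E6 AA 90 at offsets 4–6.
U+0421 → 2-byte form D0 A1 at offsets 7–8.
Offset 7 falls in char 3's range; it's byte 1 of D0 A1 = 0xD0.

0xD0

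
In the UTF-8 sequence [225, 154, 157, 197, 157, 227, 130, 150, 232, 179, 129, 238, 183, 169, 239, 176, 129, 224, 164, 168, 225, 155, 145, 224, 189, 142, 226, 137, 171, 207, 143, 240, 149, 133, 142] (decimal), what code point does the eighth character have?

Offset 0: leading byte 0xE1 = 11100001 → 3-byte char #1 = E1 9A 9D.
Offset 3: leading byte 0xC5 = 11000101 → 2-byte char #2 = C5 9D.
Offset 5: leading byte 0xE3 = 11100011 → 3-byte char #3 = E3 82 96.
Offset 8: leading byte 0xE8 = 11101000 → 3-byte char #4 = E8 B3 81.
Offset 11: leading byte 0xEE = 11101110 → 3-byte char #5 = EE B7 A9.
Offset 14: leading byte 0xEF = 11101111 → 3-byte char #6 = EF B0 81.
Offset 17: leading byte 0xE0 = 11100000 → 3-byte char #7 = E0 A4 A8.
Offset 20: leading byte 0xE1 = 11100001 → 3-byte char #8 = E1 9B 91.
Leading byte 0xE1 = 11100001 matches 1110xxxx → 3-byte sequence.
Byte 1: 0xE1 = 11100001, payload 0001 (4 bits).
Byte 2: 0x9B = 10011011 (10xxxxxx ✓), payload 011011.
Byte 3: 0x91 = 10010001 (10xxxxxx ✓), payload 010001.
Concatenate: 0001011011010001 = 0x16D1 (16 bits → U+16D1).

U+16D1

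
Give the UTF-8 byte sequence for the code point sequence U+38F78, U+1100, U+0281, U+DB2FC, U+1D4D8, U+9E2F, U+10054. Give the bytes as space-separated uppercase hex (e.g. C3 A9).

U+38F78: 4-byte form → F0 B8 BD B8.
U+1100: 3-byte form → E1 84 80.
U+0281: 2-byte form → CA 81.
U+DB2FC: 4-byte form → F3 9B 8B BC.
U+1D4D8: 4-byte form → F0 9D 93 98.
U+9E2F: 3-byte form → E9 B8 AF.
U+10054: 4-byte form → F0 90 81 94.
Concatenated (24 bytes): F0 B8 BD B8 E1 84 80 CA 81 F3 9B 8B BC F0 9D 93 98 E9 B8 AF F0 90 81 94.

F0 B8 BD B8 E1 84 80 CA 81 F3 9B 8B BC F0 9D 93 98 E9 B8 AF F0 90 81 94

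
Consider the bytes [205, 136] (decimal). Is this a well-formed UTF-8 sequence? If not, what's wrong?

valid

Leading byte 0xCD = 11001101 → 2-byte form.
Continuation bytes 0x88=10001000 all match 10xxxxxx.
Decoded value 0x348 is ≥ 0x80 (shortest form) and not a surrogate.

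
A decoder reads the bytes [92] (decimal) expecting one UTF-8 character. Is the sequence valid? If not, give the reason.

valid

Leading byte 0x5C = 01011100 → 1-byte form.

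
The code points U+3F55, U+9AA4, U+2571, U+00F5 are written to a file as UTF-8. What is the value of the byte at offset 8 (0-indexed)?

0xB1

U+3F55 → 3-byte form E3 BD 95 at offsets 0–2.
U+9AA4 → 3-byte form E9 AA A4 at offsets 3–5.
U+2571 → 3-byte form E2 95 B1 at offsets 6–8.
Offset 8 falls in char 3's range; it's byte 3 of E2 95 B1 = 0xB1.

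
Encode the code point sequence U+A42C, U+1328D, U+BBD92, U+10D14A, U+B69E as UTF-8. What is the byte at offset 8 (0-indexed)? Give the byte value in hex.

U+A42C → 3-byte form EA 90 AC at offsets 0–2.
U+1328D → 4-byte form F0 93 8A 8D at offsets 3–6.
U+BBD92 → 4-byte form F2 BB B6 92 at offsets 7–10.
Offset 8 falls in char 3's range; it's byte 2 of F2 BB B6 92 = 0xBB.

0xBB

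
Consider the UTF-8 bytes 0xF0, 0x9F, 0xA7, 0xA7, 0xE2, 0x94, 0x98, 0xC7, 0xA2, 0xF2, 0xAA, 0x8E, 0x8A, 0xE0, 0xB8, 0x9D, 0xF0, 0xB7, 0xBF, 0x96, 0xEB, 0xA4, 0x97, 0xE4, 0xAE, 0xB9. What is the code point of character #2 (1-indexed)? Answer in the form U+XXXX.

U+2518

Offset 0: leading byte 0xF0 = 11110000 → 4-byte char #1 = F0 9F A7 A7.
Offset 4: leading byte 0xE2 = 11100010 → 3-byte char #2 = E2 94 98.
Leading byte 0xE2 = 11100010 matches 1110xxxx → 3-byte sequence.
Byte 1: 0xE2 = 11100010, payload 0010 (4 bits).
Byte 2: 0x94 = 10010100 (10xxxxxx ✓), payload 010100.
Byte 3: 0x98 = 10011000 (10xxxxxx ✓), payload 011000.
Concatenate: 0010010100011000 = 0x2518 (16 bits → U+2518).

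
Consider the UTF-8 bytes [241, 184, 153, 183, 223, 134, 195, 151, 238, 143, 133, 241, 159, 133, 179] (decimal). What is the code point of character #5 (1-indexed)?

U+5F173

Offset 0: leading byte 0xF1 = 11110001 → 4-byte char #1 = F1 B8 99 B7.
Offset 4: leading byte 0xDF = 11011111 → 2-byte char #2 = DF 86.
Offset 6: leading byte 0xC3 = 11000011 → 2-byte char #3 = C3 97.
Offset 8: leading byte 0xEE = 11101110 → 3-byte char #4 = EE 8F 85.
Offset 11: leading byte 0xF1 = 11110001 → 4-byte char #5 = F1 9F 85 B3.
Leading byte 0xF1 = 11110001 matches 11110xxx → 4-byte sequence.
Byte 1: 0xF1 = 11110001, payload 001 (3 bits).
Byte 2: 0x9F = 10011111 (10xxxxxx ✓), payload 011111.
Byte 3: 0x85 = 10000101 (10xxxxxx ✓), payload 000101.
Byte 4: 0xB3 = 10110011 (10xxxxxx ✓), payload 110011.
Concatenate: 001011111000101110011 = 0x5F173 (21 bits → U+5F173).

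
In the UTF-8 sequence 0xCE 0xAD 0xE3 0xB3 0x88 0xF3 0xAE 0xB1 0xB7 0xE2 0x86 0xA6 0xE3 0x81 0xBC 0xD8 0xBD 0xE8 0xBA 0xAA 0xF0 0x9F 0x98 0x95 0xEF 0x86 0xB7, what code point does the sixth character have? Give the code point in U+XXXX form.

Offset 0: leading byte 0xCE = 11001110 → 2-byte char #1 = CE AD.
Offset 2: leading byte 0xE3 = 11100011 → 3-byte char #2 = E3 B3 88.
Offset 5: leading byte 0xF3 = 11110011 → 4-byte char #3 = F3 AE B1 B7.
Offset 9: leading byte 0xE2 = 11100010 → 3-byte char #4 = E2 86 A6.
Offset 12: leading byte 0xE3 = 11100011 → 3-byte char #5 = E3 81 BC.
Offset 15: leading byte 0xD8 = 11011000 → 2-byte char #6 = D8 BD.
Leading byte 0xD8 = 11011000 matches 110xxxxx → 2-byte sequence.
Byte 1: 0xD8 = 11011000, payload 11000 (5 bits).
Byte 2: 0xBD = 10111101 (10xxxxxx ✓), payload 111101.
Concatenate: 11000111101 = 0x63D (11 bits → U+063D).

U+063D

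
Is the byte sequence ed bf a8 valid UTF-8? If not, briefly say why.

invalid (encodes a surrogate (U+D800–U+DFFF))

Structurally a 3-byte sequence; payload = 0xDFE8.
But 0xDFE8 is in U+D800–U+DFFF, the surrogate range. Surrogates are not Unicode scalar values and are forbidden in UTF-8.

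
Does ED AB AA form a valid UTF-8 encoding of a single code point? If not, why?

Structurally a 3-byte sequence; payload = 0xDAEA.
But 0xDAEA is in U+D800–U+DFFF, the surrogate range. Surrogates are not Unicode scalar values and are forbidden in UTF-8.

invalid (encodes a surrogate (U+D800–U+DFFF))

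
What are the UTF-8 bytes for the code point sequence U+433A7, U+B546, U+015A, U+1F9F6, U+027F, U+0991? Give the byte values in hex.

F1 83 8E A7 EB 95 86 C5 9A F0 9F A7 B6 C9 BF E0 A6 91

U+433A7: 4-byte form → F1 83 8E A7.
U+B546: 3-byte form → EB 95 86.
U+015A: 2-byte form → C5 9A.
U+1F9F6: 4-byte form → F0 9F A7 B6.
U+027F: 2-byte form → C9 BF.
U+0991: 3-byte form → E0 A6 91.
Concatenated (18 bytes): F1 83 8E A7 EB 95 86 C5 9A F0 9F A7 B6 C9 BF E0 A6 91.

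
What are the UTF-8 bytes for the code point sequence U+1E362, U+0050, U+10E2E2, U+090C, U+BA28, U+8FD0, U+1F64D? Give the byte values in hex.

U+1E362: 4-byte form → F0 9E 8D A2.
U+0050: 1-byte form → 50.
U+10E2E2: 4-byte form → F4 8E 8B A2.
U+090C: 3-byte form → E0 A4 8C.
U+BA28: 3-byte form → EB A8 A8.
U+8FD0: 3-byte form → E8 BF 90.
U+1F64D: 4-byte form → F0 9F 99 8D.
Concatenated (22 bytes): F0 9E 8D A2 50 F4 8E 8B A2 E0 A4 8C EB A8 A8 E8 BF 90 F0 9F 99 8D.

F0 9E 8D A2 50 F4 8E 8B A2 E0 A4 8C EB A8 A8 E8 BF 90 F0 9F 99 8D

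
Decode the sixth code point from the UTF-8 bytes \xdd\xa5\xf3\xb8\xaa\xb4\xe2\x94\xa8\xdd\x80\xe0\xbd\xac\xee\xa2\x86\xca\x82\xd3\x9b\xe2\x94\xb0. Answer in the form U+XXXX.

Offset 0: leading byte 0xDD = 11011101 → 2-byte char #1 = DD A5.
Offset 2: leading byte 0xF3 = 11110011 → 4-byte char #2 = F3 B8 AA B4.
Offset 6: leading byte 0xE2 = 11100010 → 3-byte char #3 = E2 94 A8.
Offset 9: leading byte 0xDD = 11011101 → 2-byte char #4 = DD 80.
Offset 11: leading byte 0xE0 = 11100000 → 3-byte char #5 = E0 BD AC.
Offset 14: leading byte 0xEE = 11101110 → 3-byte char #6 = EE A2 86.
Leading byte 0xEE = 11101110 matches 1110xxxx → 3-byte sequence.
Byte 1: 0xEE = 11101110, payload 1110 (4 bits).
Byte 2: 0xA2 = 10100010 (10xxxxxx ✓), payload 100010.
Byte 3: 0x86 = 10000110 (10xxxxxx ✓), payload 000110.
Concatenate: 1110100010000110 = 0xE886 (16 bits → U+E886).

U+E886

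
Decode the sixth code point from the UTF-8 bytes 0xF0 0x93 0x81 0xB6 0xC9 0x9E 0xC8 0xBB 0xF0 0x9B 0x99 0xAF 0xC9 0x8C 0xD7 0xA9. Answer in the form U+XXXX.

Offset 0: leading byte 0xF0 = 11110000 → 4-byte char #1 = F0 93 81 B6.
Offset 4: leading byte 0xC9 = 11001001 → 2-byte char #2 = C9 9E.
Offset 6: leading byte 0xC8 = 11001000 → 2-byte char #3 = C8 BB.
Offset 8: leading byte 0xF0 = 11110000 → 4-byte char #4 = F0 9B 99 AF.
Offset 12: leading byte 0xC9 = 11001001 → 2-byte char #5 = C9 8C.
Offset 14: leading byte 0xD7 = 11010111 → 2-byte char #6 = D7 A9.
Leading byte 0xD7 = 11010111 matches 110xxxxx → 2-byte sequence.
Byte 1: 0xD7 = 11010111, payload 10111 (5 bits).
Byte 2: 0xA9 = 10101001 (10xxxxxx ✓), payload 101001.
Concatenate: 10111101001 = 0x5E9 (11 bits → U+05E9).

U+05E9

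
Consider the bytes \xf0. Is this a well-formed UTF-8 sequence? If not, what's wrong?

invalid (sequence truncated)

Leading byte 0xF0 = 11110000 → 4-byte form, but only 1 byte is present.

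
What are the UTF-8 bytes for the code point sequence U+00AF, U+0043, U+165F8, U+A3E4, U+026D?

U+00AF: 2-byte form → C2 AF.
U+0043: 1-byte form → 43.
U+165F8: 4-byte form → F0 96 97 B8.
U+A3E4: 3-byte form → EA 8F A4.
U+026D: 2-byte form → C9 AD.
Concatenated (12 bytes): C2 AF 43 F0 96 97 B8 EA 8F A4 C9 AD.

C2 AF 43 F0 96 97 B8 EA 8F A4 C9 AD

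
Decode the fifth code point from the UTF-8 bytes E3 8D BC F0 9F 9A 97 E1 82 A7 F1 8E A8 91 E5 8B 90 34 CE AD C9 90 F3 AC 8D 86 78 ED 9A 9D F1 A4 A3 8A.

U+52D0

Offset 0: leading byte 0xE3 = 11100011 → 3-byte char #1 = E3 8D BC.
Offset 3: leading byte 0xF0 = 11110000 → 4-byte char #2 = F0 9F 9A 97.
Offset 7: leading byte 0xE1 = 11100001 → 3-byte char #3 = E1 82 A7.
Offset 10: leading byte 0xF1 = 11110001 → 4-byte char #4 = F1 8E A8 91.
Offset 14: leading byte 0xE5 = 11100101 → 3-byte char #5 = E5 8B 90.
Leading byte 0xE5 = 11100101 matches 1110xxxx → 3-byte sequence.
Byte 1: 0xE5 = 11100101, payload 0101 (4 bits).
Byte 2: 0x8B = 10001011 (10xxxxxx ✓), payload 001011.
Byte 3: 0x90 = 10010000 (10xxxxxx ✓), payload 010000.
Concatenate: 0101001011010000 = 0x52D0 (16 bits → U+52D0).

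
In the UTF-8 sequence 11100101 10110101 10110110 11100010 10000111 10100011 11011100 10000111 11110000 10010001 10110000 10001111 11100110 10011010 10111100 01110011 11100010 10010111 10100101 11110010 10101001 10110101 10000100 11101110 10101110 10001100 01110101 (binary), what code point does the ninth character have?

Offset 0: leading byte 0xE5 = 11100101 → 3-byte char #1 = E5 B5 B6.
Offset 3: leading byte 0xE2 = 11100010 → 3-byte char #2 = E2 87 A3.
Offset 6: leading byte 0xDC = 11011100 → 2-byte char #3 = DC 87.
Offset 8: leading byte 0xF0 = 11110000 → 4-byte char #4 = F0 91 B0 8F.
Offset 12: leading byte 0xE6 = 11100110 → 3-byte char #5 = E6 9A BC.
Offset 15: leading byte 0x73 = 01110011 → 1-byte char #6 = 73.
Offset 16: leading byte 0xE2 = 11100010 → 3-byte char #7 = E2 97 A5.
Offset 19: leading byte 0xF2 = 11110010 → 4-byte char #8 = F2 A9 B5 84.
Offset 23: leading byte 0xEE = 11101110 → 3-byte char #9 = EE AE 8C.
Leading byte 0xEE = 11101110 matches 1110xxxx → 3-byte sequence.
Byte 1: 0xEE = 11101110, payload 1110 (4 bits).
Byte 2: 0xAE = 10101110 (10xxxxxx ✓), payload 101110.
Byte 3: 0x8C = 10001100 (10xxxxxx ✓), payload 001100.
Concatenate: 1110101110001100 = 0xEB8C (16 bits → U+EB8C).

U+EB8C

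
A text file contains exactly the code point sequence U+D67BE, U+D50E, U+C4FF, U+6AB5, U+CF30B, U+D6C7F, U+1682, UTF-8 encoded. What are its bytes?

U+D67BE: 4-byte form → F3 96 9E BE.
U+D50E: 3-byte form → ED 94 8E.
U+C4FF: 3-byte form → EC 93 BF.
U+6AB5: 3-byte form → E6 AA B5.
U+CF30B: 4-byte form → F3 8F 8C 8B.
U+D6C7F: 4-byte form → F3 96 B1 BF.
U+1682: 3-byte form → E1 9A 82.
Concatenated (24 bytes): F3 96 9E BE ED 94 8E EC 93 BF E6 AA B5 F3 8F 8C 8B F3 96 B1 BF E1 9A 82.

F3 96 9E BE ED 94 8E EC 93 BF E6 AA B5 F3 8F 8C 8B F3 96 B1 BF E1 9A 82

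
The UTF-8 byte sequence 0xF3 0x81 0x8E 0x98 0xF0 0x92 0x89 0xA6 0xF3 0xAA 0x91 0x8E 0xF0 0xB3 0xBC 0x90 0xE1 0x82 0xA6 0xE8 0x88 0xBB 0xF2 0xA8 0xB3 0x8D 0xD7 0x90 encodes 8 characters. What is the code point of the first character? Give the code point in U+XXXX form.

Offset 0: leading byte 0xF3 = 11110011 → 4-byte char #1 = F3 81 8E 98.
Leading byte 0xF3 = 11110011 matches 11110xxx → 4-byte sequence.
Byte 1: 0xF3 = 11110011, payload 011 (3 bits).
Byte 2: 0x81 = 10000001 (10xxxxxx ✓), payload 000001.
Byte 3: 0x8E = 10001110 (10xxxxxx ✓), payload 001110.
Byte 4: 0x98 = 10011000 (10xxxxxx ✓), payload 011000.
Concatenate: 011000001001110011000 = 0xC1398 (21 bits → U+C1398).

U+C1398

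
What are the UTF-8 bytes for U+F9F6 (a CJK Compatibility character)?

EF A7 B6

U+F9F6 = 0xF9F6 = 63990 decimal. In range U+0800–U+FFFF → 3-byte form: 1110xxxx 10xxxxxx 10xxxxxx.
Binary (16 bits): 1111100111110110.
Split 4+6+6: 1111 | 100111 | 110110.
Byte 1: 11101111 = 0xEF.
Byte 2: 10100111 = 0xA7.
Byte 3: 10110110 = 0xB6.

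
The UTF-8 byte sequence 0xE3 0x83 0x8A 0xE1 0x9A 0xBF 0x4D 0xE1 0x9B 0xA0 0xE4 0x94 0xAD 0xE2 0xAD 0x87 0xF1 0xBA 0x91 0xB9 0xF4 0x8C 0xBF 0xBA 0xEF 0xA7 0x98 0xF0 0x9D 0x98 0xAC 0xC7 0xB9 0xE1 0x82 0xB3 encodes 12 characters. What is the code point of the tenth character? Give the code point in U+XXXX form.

Offset 0: leading byte 0xE3 = 11100011 → 3-byte char #1 = E3 83 8A.
Offset 3: leading byte 0xE1 = 11100001 → 3-byte char #2 = E1 9A BF.
Offset 6: leading byte 0x4D = 01001101 → 1-byte char #3 = 4D.
Offset 7: leading byte 0xE1 = 11100001 → 3-byte char #4 = E1 9B A0.
Offset 10: leading byte 0xE4 = 11100100 → 3-byte char #5 = E4 94 AD.
Offset 13: leading byte 0xE2 = 11100010 → 3-byte char #6 = E2 AD 87.
Offset 16: leading byte 0xF1 = 11110001 → 4-byte char #7 = F1 BA 91 B9.
Offset 20: leading byte 0xF4 = 11110100 → 4-byte char #8 = F4 8C BF BA.
Offset 24: leading byte 0xEF = 11101111 → 3-byte char #9 = EF A7 98.
Offset 27: leading byte 0xF0 = 11110000 → 4-byte char #10 = F0 9D 98 AC.
Leading byte 0xF0 = 11110000 matches 11110xxx → 4-byte sequence.
Byte 1: 0xF0 = 11110000, payload 000 (3 bits).
Byte 2: 0x9D = 10011101 (10xxxxxx ✓), payload 011101.
Byte 3: 0x98 = 10011000 (10xxxxxx ✓), payload 011000.
Byte 4: 0xAC = 10101100 (10xxxxxx ✓), payload 101100.
Concatenate: 000011101011000101100 = 0x1D62C (21 bits → U+1D62C).

U+1D62C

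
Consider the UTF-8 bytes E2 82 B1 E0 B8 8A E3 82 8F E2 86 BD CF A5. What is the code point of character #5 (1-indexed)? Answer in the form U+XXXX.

U+03E5

Offset 0: leading byte 0xE2 = 11100010 → 3-byte char #1 = E2 82 B1.
Offset 3: leading byte 0xE0 = 11100000 → 3-byte char #2 = E0 B8 8A.
Offset 6: leading byte 0xE3 = 11100011 → 3-byte char #3 = E3 82 8F.
Offset 9: leading byte 0xE2 = 11100010 → 3-byte char #4 = E2 86 BD.
Offset 12: leading byte 0xCF = 11001111 → 2-byte char #5 = CF A5.
Leading byte 0xCF = 11001111 matches 110xxxxx → 2-byte sequence.
Byte 1: 0xCF = 11001111, payload 01111 (5 bits).
Byte 2: 0xA5 = 10100101 (10xxxxxx ✓), payload 100101.
Concatenate: 01111100101 = 0x3E5 (11 bits → U+03E5).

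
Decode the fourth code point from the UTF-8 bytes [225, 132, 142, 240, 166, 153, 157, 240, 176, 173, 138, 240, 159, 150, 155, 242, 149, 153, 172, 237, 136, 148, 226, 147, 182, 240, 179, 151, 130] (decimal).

U+1F59B

Offset 0: leading byte 0xE1 = 11100001 → 3-byte char #1 = E1 84 8E.
Offset 3: leading byte 0xF0 = 11110000 → 4-byte char #2 = F0 A6 99 9D.
Offset 7: leading byte 0xF0 = 11110000 → 4-byte char #3 = F0 B0 AD 8A.
Offset 11: leading byte 0xF0 = 11110000 → 4-byte char #4 = F0 9F 96 9B.
Leading byte 0xF0 = 11110000 matches 11110xxx → 4-byte sequence.
Byte 1: 0xF0 = 11110000, payload 000 (3 bits).
Byte 2: 0x9F = 10011111 (10xxxxxx ✓), payload 011111.
Byte 3: 0x96 = 10010110 (10xxxxxx ✓), payload 010110.
Byte 4: 0x9B = 10011011 (10xxxxxx ✓), payload 011011.
Concatenate: 000011111010110011011 = 0x1F59B (21 bits → U+1F59B).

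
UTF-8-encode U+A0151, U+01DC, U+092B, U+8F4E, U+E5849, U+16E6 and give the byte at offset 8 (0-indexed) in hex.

U+A0151 → 4-byte form F2 A0 85 91 at offsets 0–3.
U+01DC → 2-byte form C7 9C at offsets 4–5.
U+092B → 3-byte form E0 A4 AB at offsets 6–8.
Offset 8 falls in char 3's range; it's byte 3 of E0 A4 AB = 0xAB.

0xAB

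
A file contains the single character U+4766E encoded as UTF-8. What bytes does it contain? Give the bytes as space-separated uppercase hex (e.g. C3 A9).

U+4766E = 0x4766E = 292462 decimal. In range U+10000–U+10FFFF → 4-byte form: 11110xxx 10xxxxxx 10xxxxxx 10xxxxxx.
Binary (21 bits): 001000111011001101110.
Split 3+6+6+6: 001 | 000111 | 011001 | 101110.
Byte 1: 11110001 = 0xF1.
Byte 2: 10000111 = 0x87.
Byte 3: 10011001 = 0x99.
Byte 4: 10101110 = 0xAE.

F1 87 99 AE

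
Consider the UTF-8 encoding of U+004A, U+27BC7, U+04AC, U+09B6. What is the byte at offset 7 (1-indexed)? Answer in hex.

0xAC

1-indexed offset 7 is 0-indexed offset 6.
U+004A → 1-byte form 4A at offsets 0–0.
U+27BC7 → 4-byte form F0 A7 AF 87 at offsets 1–4.
U+04AC → 2-byte form D2 AC at offsets 5–6.
Offset 6 falls in char 3's range; it's byte 2 of D2 AC = 0xAC.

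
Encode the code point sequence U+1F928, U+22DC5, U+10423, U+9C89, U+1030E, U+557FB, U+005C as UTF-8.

F0 9F A4 A8 F0 A2 B7 85 F0 90 90 A3 E9 B2 89 F0 90 8C 8E F1 95 9F BB 5C

U+1F928: 4-byte form → F0 9F A4 A8.
U+22DC5: 4-byte form → F0 A2 B7 85.
U+10423: 4-byte form → F0 90 90 A3.
U+9C89: 3-byte form → E9 B2 89.
U+1030E: 4-byte form → F0 90 8C 8E.
U+557FB: 4-byte form → F1 95 9F BB.
U+005C: 1-byte form → 5C.
Concatenated (24 bytes): F0 9F A4 A8 F0 A2 B7 85 F0 90 90 A3 E9 B2 89 F0 90 8C 8E F1 95 9F BB 5C.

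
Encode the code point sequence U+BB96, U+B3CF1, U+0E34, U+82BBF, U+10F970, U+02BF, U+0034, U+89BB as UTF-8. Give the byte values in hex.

EB AE 96 F2 B3 B3 B1 E0 B8 B4 F2 82 AE BF F4 8F A5 B0 CA BF 34 E8 A6 BB

U+BB96: 3-byte form → EB AE 96.
U+B3CF1: 4-byte form → F2 B3 B3 B1.
U+0E34: 3-byte form → E0 B8 B4.
U+82BBF: 4-byte form → F2 82 AE BF.
U+10F970: 4-byte form → F4 8F A5 B0.
U+02BF: 2-byte form → CA BF.
U+0034: 1-byte form → 34.
U+89BB: 3-byte form → E8 A6 BB.
Concatenated (24 bytes): EB AE 96 F2 B3 B3 B1 E0 B8 B4 F2 82 AE BF F4 8F A5 B0 CA BF 34 E8 A6 BB.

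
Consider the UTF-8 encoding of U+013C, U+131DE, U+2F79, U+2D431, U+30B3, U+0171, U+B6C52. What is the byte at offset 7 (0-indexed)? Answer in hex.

0xBD

U+013C → 2-byte form C4 BC at offsets 0–1.
U+131DE → 4-byte form F0 93 87 9E at offsets 2–5.
U+2F79 → 3-byte form E2 BD B9 at offsets 6–8.
Offset 7 falls in char 3's range; it's byte 2 of E2 BD B9 = 0xBD.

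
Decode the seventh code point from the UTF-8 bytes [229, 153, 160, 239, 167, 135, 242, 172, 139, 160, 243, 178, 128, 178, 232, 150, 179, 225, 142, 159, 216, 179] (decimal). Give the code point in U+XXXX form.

U+0633

Offset 0: leading byte 0xE5 = 11100101 → 3-byte char #1 = E5 99 A0.
Offset 3: leading byte 0xEF = 11101111 → 3-byte char #2 = EF A7 87.
Offset 6: leading byte 0xF2 = 11110010 → 4-byte char #3 = F2 AC 8B A0.
Offset 10: leading byte 0xF3 = 11110011 → 4-byte char #4 = F3 B2 80 B2.
Offset 14: leading byte 0xE8 = 11101000 → 3-byte char #5 = E8 96 B3.
Offset 17: leading byte 0xE1 = 11100001 → 3-byte char #6 = E1 8E 9F.
Offset 20: leading byte 0xD8 = 11011000 → 2-byte char #7 = D8 B3.
Leading byte 0xD8 = 11011000 matches 110xxxxx → 2-byte sequence.
Byte 1: 0xD8 = 11011000, payload 11000 (5 bits).
Byte 2: 0xB3 = 10110011 (10xxxxxx ✓), payload 110011.
Concatenate: 11000110011 = 0x633 (11 bits → U+0633).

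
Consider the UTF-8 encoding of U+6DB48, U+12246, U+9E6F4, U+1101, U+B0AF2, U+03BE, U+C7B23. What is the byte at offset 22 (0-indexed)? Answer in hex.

0x87

U+6DB48 → 4-byte form F1 AD AD 88 at offsets 0–3.
U+12246 → 4-byte form F0 92 89 86 at offsets 4–7.
U+9E6F4 → 4-byte form F2 9E 9B B4 at offsets 8–11.
U+1101 → 3-byte form E1 84 81 at offsets 12–14.
U+B0AF2 → 4-byte form F2 B0 AB B2 at offsets 15–18.
U+03BE → 2-byte form CE BE at offsets 19–20.
U+C7B23 → 4-byte form F3 87 AC A3 at offsets 21–24.
Offset 22 falls in char 7's range; it's byte 2 of F3 87 AC A3 = 0x87.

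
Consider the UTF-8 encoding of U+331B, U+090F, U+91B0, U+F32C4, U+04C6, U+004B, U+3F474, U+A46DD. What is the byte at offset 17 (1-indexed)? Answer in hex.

0xF0

1-indexed offset 17 is 0-indexed offset 16.
U+331B → 3-byte form E3 8C 9B at offsets 0–2.
U+090F → 3-byte form E0 A4 8F at offsets 3–5.
U+91B0 → 3-byte form E9 86 B0 at offsets 6–8.
U+F32C4 → 4-byte form F3 B3 8B 84 at offsets 9–12.
U+04C6 → 2-byte form D3 86 at offsets 13–14.
U+004B → 1-byte form 4B at offsets 15–15.
U+3F474 → 4-byte form F0 BF 91 B4 at offsets 16–19.
Offset 16 falls in char 7's range; it's byte 1 of F0 BF 91 B4 = 0xF0.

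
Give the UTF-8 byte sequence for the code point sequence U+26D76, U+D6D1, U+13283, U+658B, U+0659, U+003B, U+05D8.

F0 A6 B5 B6 ED 9B 91 F0 93 8A 83 E6 96 8B D9 99 3B D7 98

U+26D76: 4-byte form → F0 A6 B5 B6.
U+D6D1: 3-byte form → ED 9B 91.
U+13283: 4-byte form → F0 93 8A 83.
U+658B: 3-byte form → E6 96 8B.
U+0659: 2-byte form → D9 99.
U+003B: 1-byte form → 3B.
U+05D8: 2-byte form → D7 98.
Concatenated (19 bytes): F0 A6 B5 B6 ED 9B 91 F0 93 8A 83 E6 96 8B D9 99 3B D7 98.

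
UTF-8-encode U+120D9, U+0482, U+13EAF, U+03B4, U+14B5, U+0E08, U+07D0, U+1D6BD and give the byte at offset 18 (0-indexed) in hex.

0xDF

U+120D9 → 4-byte form F0 92 83 99 at offsets 0–3.
U+0482 → 2-byte form D2 82 at offsets 4–5.
U+13EAF → 4-byte form F0 93 BA AF at offsets 6–9.
U+03B4 → 2-byte form CE B4 at offsets 10–11.
U+14B5 → 3-byte form E1 92 B5 at offsets 12–14.
U+0E08 → 3-byte form E0 B8 88 at offsets 15–17.
U+07D0 → 2-byte form DF 90 at offsets 18–19.
Offset 18 falls in char 7's range; it's byte 1 of DF 90 = 0xDF.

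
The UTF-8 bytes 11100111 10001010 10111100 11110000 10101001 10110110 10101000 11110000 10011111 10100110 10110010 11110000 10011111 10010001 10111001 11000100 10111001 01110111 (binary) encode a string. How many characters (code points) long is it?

6

Byte at offset 0: 0xE7 = 11100111 → 3-byte char (#1). Advance 3.
Byte at offset 3: 0xF0 = 11110000 → 4-byte char (#2). Advance 4.
Byte at offset 7: 0xF0 = 11110000 → 4-byte char (#3). Advance 4.
Byte at offset 11: 0xF0 = 11110000 → 4-byte char (#4). Advance 4.
Byte at offset 15: 0xC4 = 11000100 → 2-byte char (#5). Advance 2.
Byte at offset 17: 0x77 = 01110111 → 1-byte char (#6). Advance 1.
Reached end at offset 18 after 6 code points.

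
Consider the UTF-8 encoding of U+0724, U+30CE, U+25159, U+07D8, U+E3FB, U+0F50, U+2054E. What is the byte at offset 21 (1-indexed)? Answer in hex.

1-indexed offset 21 is 0-indexed offset 20.
U+0724 → 2-byte form DC A4 at offsets 0–1.
U+30CE → 3-byte form E3 83 8E at offsets 2–4.
U+25159 → 4-byte form F0 A5 85 99 at offsets 5–8.
U+07D8 → 2-byte form DF 98 at offsets 9–10.
U+E3FB → 3-byte form EE 8F BB at offsets 11–13.
U+0F50 → 3-byte form E0 BD 90 at offsets 14–16.
U+2054E → 4-byte form F0 A0 95 8E at offsets 17–20.
Offset 20 falls in char 7's range; it's byte 4 of F0 A0 95 8E = 0x8E.

0x8E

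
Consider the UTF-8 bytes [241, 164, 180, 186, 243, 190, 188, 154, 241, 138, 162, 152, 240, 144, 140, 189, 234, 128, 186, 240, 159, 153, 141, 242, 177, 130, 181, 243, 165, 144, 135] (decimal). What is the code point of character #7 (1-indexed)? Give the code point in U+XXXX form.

U+B10B5

Offset 0: leading byte 0xF1 = 11110001 → 4-byte char #1 = F1 A4 B4 BA.
Offset 4: leading byte 0xF3 = 11110011 → 4-byte char #2 = F3 BE BC 9A.
Offset 8: leading byte 0xF1 = 11110001 → 4-byte char #3 = F1 8A A2 98.
Offset 12: leading byte 0xF0 = 11110000 → 4-byte char #4 = F0 90 8C BD.
Offset 16: leading byte 0xEA = 11101010 → 3-byte char #5 = EA 80 BA.
Offset 19: leading byte 0xF0 = 11110000 → 4-byte char #6 = F0 9F 99 8D.
Offset 23: leading byte 0xF2 = 11110010 → 4-byte char #7 = F2 B1 82 B5.
Leading byte 0xF2 = 11110010 matches 11110xxx → 4-byte sequence.
Byte 1: 0xF2 = 11110010, payload 010 (3 bits).
Byte 2: 0xB1 = 10110001 (10xxxxxx ✓), payload 110001.
Byte 3: 0x82 = 10000010 (10xxxxxx ✓), payload 000010.
Byte 4: 0xB5 = 10110101 (10xxxxxx ✓), payload 110101.
Concatenate: 010110001000010110101 = 0xB10B5 (21 bits → U+B10B5).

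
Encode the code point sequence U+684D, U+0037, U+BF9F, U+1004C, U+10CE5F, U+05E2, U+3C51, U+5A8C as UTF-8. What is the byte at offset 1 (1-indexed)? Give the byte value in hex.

0xE6

1-indexed offset 1 is 0-indexed offset 0.
U+684D → 3-byte form E6 A1 8D at offsets 0–2.
Offset 0 falls in char 1's range; it's byte 1 of E6 A1 8D = 0xE6.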